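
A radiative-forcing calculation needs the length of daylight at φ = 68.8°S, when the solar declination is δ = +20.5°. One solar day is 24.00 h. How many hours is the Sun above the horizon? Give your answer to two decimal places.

2.06 h

cos H₀ = −tan φ · tan δ = −tan(-68.8°) × tan(+20.500°) = 0.9639, so H₀ = 0.2694 rad = 15.44°.
Daylight = 2H₀/(2π) × 24.00 h = (0.2694/π) × 24.00 = 2.06 h.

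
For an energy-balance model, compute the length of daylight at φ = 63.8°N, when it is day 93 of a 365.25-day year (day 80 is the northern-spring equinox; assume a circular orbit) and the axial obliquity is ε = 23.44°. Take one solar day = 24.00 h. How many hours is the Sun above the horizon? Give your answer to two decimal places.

13.38 h

Solar longitude: λ_s = 360° × (93 − 80)/365.25 = 12.813°.
sin δ = sin 23.44° × sin 12.813° = 0.08822, so δ = +5.061°.
cos H₀ = −tan φ · tan δ = −tan(+63.8°) × tan(+5.061°) = -0.1800, so H₀ = 1.7518 rad = 100.37°.
Daylight = 2H₀/(2π) × 24.00 h = (1.7518/π) × 24.00 = 13.38 h.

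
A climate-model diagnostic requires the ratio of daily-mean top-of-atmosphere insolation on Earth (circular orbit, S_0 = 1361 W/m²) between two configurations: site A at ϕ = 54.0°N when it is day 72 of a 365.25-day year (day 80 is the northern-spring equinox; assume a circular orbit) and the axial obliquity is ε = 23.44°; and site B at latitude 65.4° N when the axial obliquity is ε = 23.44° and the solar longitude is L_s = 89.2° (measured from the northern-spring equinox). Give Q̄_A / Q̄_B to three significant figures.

— Configuration A (ϕ=+54.0°):
Solar longitude: L_s = 360° × (72 − 80)/365.25 = -7.885°, i.e. -7.885° + 360° = 352.115°.
sin δ = sin 23.44° × sin 352.115° = -0.05457, so δ = -3.128°.
cos h₀ = −tan(+54.0°) tan(-3.128°) = 0.0752, h₀ = 1.4955 rad.
Bracket: h₀ sin ϕ sin δ + cos ϕ cos δ sin h₀ = 1.4955×0.80902×-0.05457 + 0.58779×0.99851×0.99717 = -0.066024 + 0.585253 = 0.519229.
Q̄ = (S_0/π) × [bracket] = (1361/π) × 0.519229 = 224.94 W/m².
— Configuration B (ϕ=+65.4°):
Solar declination: sin δ = sin ε · sin L_s = sin 23.44° × sin 89.2° = 0.39775, so δ = +23.438°.
cos h₀ = −tan(+65.4°) tan(+23.438°) = -0.9469, h₀ = 2.8142 rad.
Bracket: h₀ sin ϕ sin δ + cos ϕ cos δ sin h₀ = 2.8142×0.90924×0.39775 + 0.41628×0.91749×0.32157 = 1.017756 + 0.122818 = 1.140574.
Q̄ = (S_0/π) × [bracket] = (1361/π) × 1.140574 = 494.12 W/m².
Ratio Q̄_A / Q̄_B = 224.94 / 494.12 = 0.4552.

Q̄_A / Q̄_B ≈ 0.455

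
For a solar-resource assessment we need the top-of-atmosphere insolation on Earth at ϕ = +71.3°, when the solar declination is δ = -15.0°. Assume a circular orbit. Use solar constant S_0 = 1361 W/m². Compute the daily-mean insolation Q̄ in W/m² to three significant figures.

cos h₀ = −tan(+71.3°) tan(-15.000°) = 0.7916, h₀ = 0.6573 rad.
Bracket: h₀ sin ϕ sin δ + cos ϕ cos δ sin h₀ = 0.6573×0.94721×-0.25882 + 0.32061×0.96593×0.61101 = -0.161142 + 0.189222 = 0.028080.
Q̄ = (S_0/π) × [bracket] = (1361/π) × 0.028080 = 12.16 W/m².

Q̄ ≈ 12.2 W/m²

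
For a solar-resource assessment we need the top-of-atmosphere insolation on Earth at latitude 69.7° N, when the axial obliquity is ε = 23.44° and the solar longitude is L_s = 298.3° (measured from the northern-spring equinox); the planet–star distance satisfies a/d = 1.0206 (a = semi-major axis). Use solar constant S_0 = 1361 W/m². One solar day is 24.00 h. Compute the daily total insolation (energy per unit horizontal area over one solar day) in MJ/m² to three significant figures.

Solar declination: sin δ = sin ε · sin L_s = sin 23.44° × sin 298.3° = -0.35024, so δ = -20.502°.
cos h₀ = −tan(+69.7°) tan(-20.502°) = 1.0109 ≥ 1 ⇒ polar night, h₀ = 0 and Q̄ = 0.
Inverse-square distance factor (a/d)² = 1.0206² = 1.041624.
Daily total = Q̄ × 24.00 h × 3600 s/h = 0.00 MJ/m².

0.00 MJ/m²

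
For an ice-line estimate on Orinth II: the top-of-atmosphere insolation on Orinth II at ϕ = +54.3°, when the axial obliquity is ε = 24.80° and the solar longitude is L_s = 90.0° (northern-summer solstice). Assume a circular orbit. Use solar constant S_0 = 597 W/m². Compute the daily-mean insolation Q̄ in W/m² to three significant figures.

Solar declination: sin δ = sin ε · sin L_s = sin 24.80° × sin 90.0° = 0.41945, so δ = +24.800°.
cos h₀ = −tan(+54.3°) tan(+24.800°) = -0.6430, h₀ = 2.2692 rad.
Bracket: h₀ sin ϕ sin δ + cos ϕ cos δ sin h₀ = 2.2692×0.81208×0.41945 + 0.58354×0.90778×0.76584 = 0.772951 + 0.405685 = 1.178636.
Q̄ = (S_0/π) × [bracket] = (597/π) × 1.178636 = 224.0 W/m².

Q̄ ≈ 224 W/m²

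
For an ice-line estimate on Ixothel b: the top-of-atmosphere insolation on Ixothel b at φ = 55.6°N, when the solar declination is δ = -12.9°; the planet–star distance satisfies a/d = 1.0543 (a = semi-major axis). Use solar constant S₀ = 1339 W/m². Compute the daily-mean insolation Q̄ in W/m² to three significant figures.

cos H₀ = −tan(+55.6°) tan(-12.900°) = 0.3345, H₀ = 1.2297 rad.
Bracket: H₀ sin φ sin δ + cos φ cos δ sin H₀ = 1.2297×0.82511×-0.22325 + 0.56497×0.97476×0.94240 = -0.226518 + 0.518989 = 0.292471.
Inverse-square distance factor (a/d)² = 1.0543² = 1.111548.
Q̄ = (S₀/π) × 1.111548 × [bracket] = (1339/π) × 1.111548 × 0.292471 = 138.6 W/m².

Q̄ ≈ 139 W/m²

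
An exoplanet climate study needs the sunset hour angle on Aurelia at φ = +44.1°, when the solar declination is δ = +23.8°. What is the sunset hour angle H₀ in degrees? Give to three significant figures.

H₀ = 115°

cos H₀ = −tan φ · tan δ = −tan(+44.1°) × tan(+23.800°) = -0.4274, so H₀ = 2.0124 rad = 115.30°.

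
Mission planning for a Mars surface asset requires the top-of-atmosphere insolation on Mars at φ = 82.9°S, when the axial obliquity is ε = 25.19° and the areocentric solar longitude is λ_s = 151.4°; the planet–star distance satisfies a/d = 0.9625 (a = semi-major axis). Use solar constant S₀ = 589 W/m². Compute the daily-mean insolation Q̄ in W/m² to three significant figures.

Q̄ ≈ 0.00 W/m²

sin δ = sin 25.19° × sin 151.4° = 0.20374, so δ = +11.756°.
cos H₀ = −tan(-82.9°) tan(+11.756°) = 1.6708 ≥ 1 ⇒ polar night, H₀ = 0 and Q̄ = 0.
Inverse-square distance factor (a/d)² = 0.9625² = 0.926406.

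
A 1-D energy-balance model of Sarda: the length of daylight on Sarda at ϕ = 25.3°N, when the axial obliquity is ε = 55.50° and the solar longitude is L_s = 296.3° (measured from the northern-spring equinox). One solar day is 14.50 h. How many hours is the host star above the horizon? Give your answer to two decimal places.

4.74 h

Solar declination: sin δ = sin ε · sin L_s = sin 55.50° × sin 296.3° = -0.73882, so δ = -47.631°.
cos h₀ = −tan ϕ · tan δ = −tan(+25.3°) × tan(-47.631°) = 0.5182, so h₀ = 1.0260 rad = 58.79°.
Daylight = 2h₀/(2π) × 14.50 h = (1.0260/π) × 14.50 = 4.74 h.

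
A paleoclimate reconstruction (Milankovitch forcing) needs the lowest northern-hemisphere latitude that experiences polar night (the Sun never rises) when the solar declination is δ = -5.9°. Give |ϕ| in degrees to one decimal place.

Polar night requires cos h₀ = −tan ϕ tan δ ≥ 1, i.e. tan ϕ tan δ ≤ −1.
The boundary is |tan ϕ| · |tan δ| = 1, so |ϕ| = 90° − |δ| = 90° − 5.9° = 84.1° in the northern hemisphere.

|ϕ| = 84.1°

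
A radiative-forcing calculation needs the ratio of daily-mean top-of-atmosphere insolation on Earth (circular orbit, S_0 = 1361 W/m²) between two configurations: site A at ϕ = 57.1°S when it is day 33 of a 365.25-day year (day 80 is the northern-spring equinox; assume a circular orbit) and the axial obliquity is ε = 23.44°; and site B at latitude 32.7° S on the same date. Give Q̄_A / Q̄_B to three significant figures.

Q̄_A / Q̄_B ≈ 0.898

— Configuration A (ϕ=-57.1°):
Solar longitude: L_s = 360° × (33 − 80)/365.25 = -46.324°, i.e. -46.324° + 360° = 313.676°.
sin δ = sin 23.44° × sin 313.676° = -0.28771, so δ = -16.721°.
cos h₀ = −tan(-57.1°) tan(-16.721°) = -0.4644, h₀ = 2.0537 rad.
Bracket: h₀ sin ϕ sin δ + cos ϕ cos δ sin h₀ = 2.0537×-0.83962×-0.28771 + 0.54317×0.95772×0.88565 = 0.496106 + 0.460719 = 0.956825.
Q̄ = (S_0/π) × [bracket] = (1361/π) × 0.956825 = 414.52 W/m².
— Configuration B (ϕ=-32.7°):
cos h₀ = −tan(-32.7°) tan(-16.721°) = -0.1929, h₀ = 1.7649 rad.
Bracket: h₀ sin ϕ sin δ + cos ϕ cos δ sin h₀ = 1.7649×-0.54024×-0.28771 + 0.84151×0.95772×0.98123 = 0.274323 + 0.790804 = 1.065127.
Q̄ = (S_0/π) × [bracket] = (1361/π) × 1.065127 = 461.43 W/m².
Ratio Q̄_A / Q̄_B = 414.52 / 461.43 = 0.8983.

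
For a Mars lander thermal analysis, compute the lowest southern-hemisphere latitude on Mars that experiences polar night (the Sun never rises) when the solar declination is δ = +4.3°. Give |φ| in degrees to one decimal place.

Polar night requires cos H₀ = −tan φ tan δ ≥ 1, i.e. tan φ tan δ ≤ −1.
The boundary is |tan φ| · |tan δ| = 1, so |φ| = 90° − |δ| = 90° − 4.3° = 85.7° in the southern hemisphere.

|φ| = 85.7°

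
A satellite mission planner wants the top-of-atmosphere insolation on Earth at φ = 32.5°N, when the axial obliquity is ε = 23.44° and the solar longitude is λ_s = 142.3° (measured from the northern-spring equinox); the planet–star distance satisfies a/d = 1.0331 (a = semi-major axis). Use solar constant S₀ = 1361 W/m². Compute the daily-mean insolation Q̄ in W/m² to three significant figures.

Q̄ ≈ 478 W/m²

Solar declination: sin δ = sin ε · sin λ_s = sin 23.44° × sin 142.3° = 0.24326, so δ = +14.079°.
cos H₀ = −tan(+32.5°) tan(+14.079°) = -0.1598, H₀ = 1.7313 rad.
Bracket: H₀ sin φ sin δ + cos φ cos δ sin H₀ = 1.7313×0.53730×0.24326 + 0.84339×0.96996×0.98715 = 0.226287 + 0.807543 = 1.033830.
Inverse-square distance factor (a/d)² = 1.0331² = 1.067296.
Q̄ = (S₀/π) × 1.067296 × [bracket] = (1361/π) × 1.067296 × 1.033830 = 478.0 W/m².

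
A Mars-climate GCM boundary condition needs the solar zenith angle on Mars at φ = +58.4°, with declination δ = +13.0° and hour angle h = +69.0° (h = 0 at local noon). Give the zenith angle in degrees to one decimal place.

cos θ_z = sin φ sin δ + cos φ cos δ cos h = 0.191597 + 0.182967 = 0.374564.
θ_z = arccos(0.374564) = 68.0°.

θ_z = 68.0°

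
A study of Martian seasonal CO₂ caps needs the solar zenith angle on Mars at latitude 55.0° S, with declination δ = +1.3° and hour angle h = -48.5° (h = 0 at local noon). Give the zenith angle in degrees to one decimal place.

cos θ_z = sin ϕ sin δ + cos ϕ cos δ cos h = -0.018584 + 0.379965 = 0.361381.
θ_z = arccos(0.361381) = 68.8°.

θ_z = 68.8°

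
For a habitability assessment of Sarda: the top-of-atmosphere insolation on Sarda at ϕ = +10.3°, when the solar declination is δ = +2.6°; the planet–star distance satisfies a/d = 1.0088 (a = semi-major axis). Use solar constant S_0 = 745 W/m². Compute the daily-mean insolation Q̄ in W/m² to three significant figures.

Q̄ ≈ 240 W/m²

cos h₀ = −tan(+10.3°) tan(+2.600°) = -0.0083, h₀ = 1.5790 rad.
Bracket: h₀ sin ϕ sin δ + cos ϕ cos δ sin h₀ = 1.5790×0.17880×0.04536 + 0.98389×0.99897×0.99997 = 0.012806 + 0.982847 = 0.995653.
Inverse-square distance factor (a/d)² = 1.0088² = 1.017677.
Q̄ = (S_0/π) × 1.017677 × [bracket] = (745/π) × 1.017677 × 0.995653 = 240.3 W/m².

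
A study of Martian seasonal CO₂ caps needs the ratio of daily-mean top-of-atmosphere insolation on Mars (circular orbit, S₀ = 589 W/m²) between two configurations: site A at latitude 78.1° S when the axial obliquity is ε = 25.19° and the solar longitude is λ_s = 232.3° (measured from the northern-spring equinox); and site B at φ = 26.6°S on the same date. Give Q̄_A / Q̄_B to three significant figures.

Q̄_A / Q̄_B ≈ 0.948

— Configuration A (φ=-78.1°):
Solar declination: sin δ = sin ε · sin λ_s = sin 25.19° × sin 232.3° = -0.33676, so δ = -19.680°.
cos H₀ = −tan(-78.1°) tan(-19.680°) = -1.6972 ≤ −1 ⇒ polar day, H₀ = π.
Bracket: H₀ sin φ sin δ + cos φ cos δ sin H₀ = 3.1416×-0.97851×-0.33676 + 0.20620×0.94159×0.00000 = 1.035230 + 0.000000 = 1.035230.
Q̄ = (S₀/π) × [bracket] = (589/π) × 1.035230 = 194.09 W/m².
— Configuration B (φ=-26.6°):
cos H₀ = −tan(-26.6°) tan(-19.680°) = -0.1791, H₀ = 1.7509 rad.
Bracket: H₀ sin φ sin δ + cos φ cos δ sin H₀ = 1.7509×-0.44776×-0.33676 + 0.89415×0.94159×0.98383 = 0.264014 + 0.828309 = 1.092323.
Q̄ = (S₀/π) × [bracket] = (589/π) × 1.092323 = 204.79 W/m².
Ratio Q̄_A / Q̄_B = 194.09 / 204.79 = 0.9478.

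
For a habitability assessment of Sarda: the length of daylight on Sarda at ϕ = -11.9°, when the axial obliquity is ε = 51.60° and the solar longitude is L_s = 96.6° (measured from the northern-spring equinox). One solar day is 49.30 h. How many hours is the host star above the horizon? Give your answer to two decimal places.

20.50 h

Solar declination: sin δ = sin ε · sin L_s = sin 51.60° × sin 96.6° = 0.77850, so δ = +51.123°.
cos h₀ = −tan ϕ · tan δ = −tan(-11.9°) × tan(+51.123°) = 0.2614, so h₀ = 1.3063 rad = 74.85°.
Daylight = 2h₀/(2π) × 49.30 h = (1.3063/π) × 49.30 = 20.50 h.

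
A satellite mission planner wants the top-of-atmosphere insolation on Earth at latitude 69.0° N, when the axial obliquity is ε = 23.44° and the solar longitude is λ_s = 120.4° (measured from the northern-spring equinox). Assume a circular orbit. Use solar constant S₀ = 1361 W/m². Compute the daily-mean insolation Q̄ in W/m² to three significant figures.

Solar declination: sin δ = sin ε · sin λ_s = sin 23.44° × sin 120.4° = 0.34310, so δ = +20.066°.
cos H₀ = −tan(+69.0°) tan(+20.066°) = -0.9516, H₀ = 2.8291 rad.
Bracket: H₀ sin φ sin δ + cos φ cos δ sin H₀ = 2.8291×0.93358×0.34310 + 0.35837×0.93930×0.30746 = 0.906193 + 0.103496 = 1.009689.
Q̄ = (S₀/π) × [bracket] = (1361/π) × 1.009689 = 437.4 W/m².

Q̄ ≈ 437 W/m²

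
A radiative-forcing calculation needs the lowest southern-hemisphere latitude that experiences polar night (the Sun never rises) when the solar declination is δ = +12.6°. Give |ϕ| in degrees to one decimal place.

|ϕ| = 77.4°

Polar night requires cos h₀ = −tan ϕ tan δ ≥ 1, i.e. tan ϕ tan δ ≤ −1.
The boundary is |tan ϕ| · |tan δ| = 1, so |ϕ| = 90° − |δ| = 90° − 12.6° = 77.4° in the southern hemisphere.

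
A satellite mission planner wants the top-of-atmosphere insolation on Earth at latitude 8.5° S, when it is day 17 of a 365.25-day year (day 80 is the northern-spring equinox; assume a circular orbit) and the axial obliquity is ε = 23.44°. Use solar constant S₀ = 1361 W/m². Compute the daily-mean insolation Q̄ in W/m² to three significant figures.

Solar longitude: λ_s = 360° × (17 − 80)/365.25 = -62.094°, i.e. -62.094° + 360° = 297.906°.
sin δ = sin 23.44° × sin 297.906° = -0.35153, so δ = -20.581°.
cos H₀ = −tan(-8.5°) tan(-20.581°) = -0.0561, H₀ = 1.6269 rad.
Bracket: H₀ sin φ sin δ + cos φ cos δ sin H₀ = 1.6269×-0.14781×-0.35153 + 0.98902×0.93618×0.99842 = 0.084533 + 0.924438 = 1.008971.
Q̄ = (S₀/π) × [bracket] = (1361/π) × 1.008971 = 437.1 W/m².

Q̄ ≈ 437 W/m²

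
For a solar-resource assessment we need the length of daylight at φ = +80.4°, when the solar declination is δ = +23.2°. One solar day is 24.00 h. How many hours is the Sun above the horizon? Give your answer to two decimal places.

24.00 h

Sunrise equation: cos H₀ = −tan φ · tan δ = -2.5340 ≤ −1, so the Sun never sets (polar day) and H₀ = π.
Daylight = 2H₀/(2π) × 24.00 h = (3.1416/π) × 24.00 = 24.00 h.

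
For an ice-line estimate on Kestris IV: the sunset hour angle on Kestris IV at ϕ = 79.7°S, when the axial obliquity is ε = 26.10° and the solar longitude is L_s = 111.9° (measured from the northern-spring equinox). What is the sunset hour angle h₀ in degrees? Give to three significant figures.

h₀ = 0.00°

Solar declination: sin δ = sin ε · sin L_s = sin 26.10° × sin 111.9° = 0.40819, so δ = +24.091°.
cos h₀ = −tan ϕ · tan δ = 2.4604 ≥ 1, so the host star never rises (polar night) and h₀ = 0.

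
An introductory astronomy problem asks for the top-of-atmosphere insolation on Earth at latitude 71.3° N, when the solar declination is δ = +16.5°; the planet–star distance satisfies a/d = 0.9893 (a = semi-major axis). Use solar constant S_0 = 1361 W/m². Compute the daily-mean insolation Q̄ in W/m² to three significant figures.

Q̄ ≈ 364 W/m²

cos h₀ = −tan(+71.3°) tan(+16.500°) = -0.8751, h₀ = 2.6365 rad.
Bracket: h₀ sin ϕ sin δ + cos ϕ cos δ sin h₀ = 2.6365×0.94721×0.28402 + 0.32061×0.95882×0.48390 = 0.709289 + 0.148754 = 0.858043.
Inverse-square distance factor (a/d)² = 0.9893² = 0.978714.
Q̄ = (S_0/π) × 0.978714 × [bracket] = (1361/π) × 0.978714 × 0.858043 = 363.8 W/m².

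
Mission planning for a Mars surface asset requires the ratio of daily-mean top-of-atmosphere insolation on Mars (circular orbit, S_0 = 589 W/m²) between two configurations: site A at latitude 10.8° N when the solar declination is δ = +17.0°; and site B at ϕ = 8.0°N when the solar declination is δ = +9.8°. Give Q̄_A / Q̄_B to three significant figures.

Q̄_A / Q̄_B ≈ 1.01

— Configuration A (ϕ=+10.8°):
cos h₀ = −tan(+10.8°) tan(+17.000°) = -0.0583, h₀ = 1.6292 rad.
Bracket: h₀ sin ϕ sin δ + cos ϕ cos δ sin h₀ = 1.6292×0.18738×0.29237 + 0.98229×0.95630×0.99830 = 0.089255 + 0.937767 = 1.027022.
Q̄ = (S_0/π) × [bracket] = (589/π) × 1.027022 = 192.55 W/m².
— Configuration B (ϕ=+8.0°):
cos h₀ = −tan(+8.0°) tan(+9.800°) = -0.0243, h₀ = 1.5951 rad.
Bracket: h₀ sin ϕ sin δ + cos ϕ cos δ sin h₀ = 1.5951×0.13917×0.17021 + 0.99027×0.98541×0.99971 = 0.037785 + 0.975539 = 1.013324.
Q̄ = (S_0/π) × [bracket] = (589/π) × 1.013324 = 189.98 W/m².
Ratio Q̄_A / Q̄_B = 192.55 / 189.98 = 1.014.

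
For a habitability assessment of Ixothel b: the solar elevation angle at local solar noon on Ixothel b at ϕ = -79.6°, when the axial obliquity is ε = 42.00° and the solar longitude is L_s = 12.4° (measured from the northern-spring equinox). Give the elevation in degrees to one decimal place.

2.1°

Solar declination: sin δ = sin ε · sin L_s = sin 42.00° × sin 12.4° = 0.14369, so δ = +8.261°.
At local noon the hour angle is zero, so the zenith angle equals |ϕ − δ| = |-79.6° − (+8.261°)| = 87.861°.
Elevation = 90° − 87.861° = 2.1°.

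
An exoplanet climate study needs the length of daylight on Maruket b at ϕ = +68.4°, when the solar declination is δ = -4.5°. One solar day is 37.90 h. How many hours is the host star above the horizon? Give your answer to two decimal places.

16.54 h

cos h₀ = −tan ϕ · tan δ = −tan(+68.4°) × tan(-4.500°) = 0.1988, so h₀ = 1.3707 rad = 78.53°.
Daylight = 2h₀/(2π) × 37.90 h = (1.3707/π) × 37.90 = 16.54 h.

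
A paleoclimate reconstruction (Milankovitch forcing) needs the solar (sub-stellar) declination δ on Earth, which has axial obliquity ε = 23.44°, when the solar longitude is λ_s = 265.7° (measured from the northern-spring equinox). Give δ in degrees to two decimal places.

δ = -23.37°

sin δ = sin ε · sin λ_s = sin 23.44° × sin 265.7° = -0.396669.
δ = arcsin(-0.396669) = -23.37°.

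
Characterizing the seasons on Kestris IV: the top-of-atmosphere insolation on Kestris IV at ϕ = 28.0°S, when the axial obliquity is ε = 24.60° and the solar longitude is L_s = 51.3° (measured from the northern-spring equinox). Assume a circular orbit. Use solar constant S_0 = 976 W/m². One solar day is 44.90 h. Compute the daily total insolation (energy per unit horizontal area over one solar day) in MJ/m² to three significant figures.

Solar declination: sin δ = sin ε · sin L_s = sin 24.60° × sin 51.3° = 0.32488, so δ = +18.958°.
cos h₀ = −tan(-28.0°) tan(+18.958°) = 0.1826, h₀ = 1.3871 rad.
Bracket: h₀ sin ϕ sin δ + cos ϕ cos δ sin h₀ = 1.3871×-0.46947×0.32488 + 0.88295×0.94576×0.98318 = -0.211562 + 0.821013 = 0.609451.
Q̄ = (S_0/π) × [bracket] = (976/π) × 0.609451 = 189.34 W/m².
Daily total = Q̄ × 44.90 h × 3600 s/h = 189.34 × 44.90 × 3600 / 10⁶ = 30.60 MJ/m².

30.6 MJ/m²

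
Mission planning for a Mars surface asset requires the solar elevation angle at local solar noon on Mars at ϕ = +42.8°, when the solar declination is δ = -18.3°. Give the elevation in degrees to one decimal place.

28.9°

At local noon the hour angle is zero, so the zenith angle equals |ϕ − δ| = |+42.8° − (-18.300°)| = 61.100°.
Elevation = 90° − 61.100° = 28.9°.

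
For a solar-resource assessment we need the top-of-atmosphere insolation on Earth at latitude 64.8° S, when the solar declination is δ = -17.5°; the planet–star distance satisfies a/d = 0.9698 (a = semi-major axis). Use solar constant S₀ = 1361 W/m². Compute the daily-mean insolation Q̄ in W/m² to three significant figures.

Q̄ ≈ 378 W/m²

cos H₀ = −tan(-64.8°) tan(-17.500°) = -0.6700, H₀ = 2.3051 rad.
Bracket: H₀ sin φ sin δ + cos φ cos δ sin H₀ = 2.3051×-0.90483×-0.30071 + 0.42578×0.95372×0.74232 = 0.627198 + 0.301438 = 0.928636.
Inverse-square distance factor (a/d)² = 0.9698² = 0.940512.
Q̄ = (S₀/π) × 0.940512 × [bracket] = (1361/π) × 0.940512 × 0.928636 = 378.4 W/m².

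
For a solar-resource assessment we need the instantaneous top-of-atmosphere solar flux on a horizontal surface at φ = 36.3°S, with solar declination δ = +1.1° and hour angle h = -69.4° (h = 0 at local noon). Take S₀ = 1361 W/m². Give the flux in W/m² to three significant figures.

370 W/m²

cos θ_z = sin φ sin δ + cos φ cos δ cos h = -0.011365 + 0.283507 = 0.272142.
Flux = S₀ · cos θ_z = 1361 × 0.272142 = 370.4 W/m².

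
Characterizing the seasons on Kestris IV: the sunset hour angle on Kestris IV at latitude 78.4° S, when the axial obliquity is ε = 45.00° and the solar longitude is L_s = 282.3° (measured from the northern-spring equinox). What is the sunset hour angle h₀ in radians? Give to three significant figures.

h₀ = 3.14 rad

Solar declination: sin δ = sin ε · sin L_s = sin 45.00° × sin 282.3° = -0.69088, so δ = -43.699°.
Sunrise equation: cos h₀ = −tan ϕ · tan δ = -4.6553 ≤ −1, so the host star never sets (polar day) and h₀ = π.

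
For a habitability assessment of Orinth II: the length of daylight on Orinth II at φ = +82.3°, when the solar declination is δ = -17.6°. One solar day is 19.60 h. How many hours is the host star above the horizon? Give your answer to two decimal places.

cos H₀ = −tan φ · tan δ = 2.3462 ≥ 1, so the host star never rises (polar night) and H₀ = 0.
Daylight = 2H₀/(2π) × 19.60 h = (0.0000/π) × 19.60 = 0.00 h.

0.00 h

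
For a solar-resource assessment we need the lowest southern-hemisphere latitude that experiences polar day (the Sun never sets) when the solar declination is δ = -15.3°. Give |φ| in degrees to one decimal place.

|φ| = 74.7°

Polar day requires cos H₀ = −tan φ tan δ ≤ −1, i.e. tan φ tan δ ≥ 1.
The boundary is |tan φ| · |tan δ| = 1, so |φ| = 90° − |δ| = 90° − 15.3° = 74.7° in the southern hemisphere.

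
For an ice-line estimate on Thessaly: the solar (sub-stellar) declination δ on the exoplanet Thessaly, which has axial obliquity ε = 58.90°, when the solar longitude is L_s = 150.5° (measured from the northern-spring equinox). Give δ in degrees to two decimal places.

δ = +24.94°

sin δ = sin ε · sin L_s = sin 58.90° × sin 150.5° = 0.421646.
δ = arcsin(0.421646) = +24.94°.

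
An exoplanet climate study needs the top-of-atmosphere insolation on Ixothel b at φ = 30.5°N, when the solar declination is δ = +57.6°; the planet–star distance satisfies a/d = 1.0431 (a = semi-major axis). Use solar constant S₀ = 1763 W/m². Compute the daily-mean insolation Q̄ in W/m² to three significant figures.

Q̄ ≈ 827 W/m²

cos H₀ = −tan(+30.5°) tan(+57.600°) = -0.9282, H₀ = 2.7603 rad.
Bracket: H₀ sin φ sin δ + cos φ cos δ sin H₀ = 2.7603×0.50754×0.84433 + 0.86163×0.53583×0.37212 = 1.182875 + 0.171803 = 1.354678.
Inverse-square distance factor (a/d)² = 1.0431² = 1.088058.
Q̄ = (S₀/π) × 1.088058 × [bracket] = (1763/π) × 1.088058 × 1.354678 = 827.2 W/m².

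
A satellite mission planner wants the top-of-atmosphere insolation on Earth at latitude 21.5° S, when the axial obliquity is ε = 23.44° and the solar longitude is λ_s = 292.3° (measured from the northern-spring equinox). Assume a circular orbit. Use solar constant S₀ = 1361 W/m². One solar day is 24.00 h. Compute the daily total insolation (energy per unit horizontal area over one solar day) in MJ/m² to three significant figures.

40.7 MJ/m²

Solar declination: sin δ = sin ε · sin λ_s = sin 23.44° × sin 292.3° = -0.36804, so δ = -21.595°.
cos H₀ = −tan(-21.5°) tan(-21.595°) = -0.1559, H₀ = 1.7274 rad.
Bracket: H₀ sin φ sin δ + cos φ cos δ sin H₀ = 1.7274×-0.36650×-0.36804 + 0.93042×0.92981×0.98777 = 0.233003 + 0.854533 = 1.087536.
Q̄ = (S₀/π) × [bracket] = (1361/π) × 1.087536 = 471.14 W/m².
Daily total = Q̄ × 24.00 h × 3600 s/h = 471.14 × 24.00 × 3600 / 10⁶ = 40.71 MJ/m².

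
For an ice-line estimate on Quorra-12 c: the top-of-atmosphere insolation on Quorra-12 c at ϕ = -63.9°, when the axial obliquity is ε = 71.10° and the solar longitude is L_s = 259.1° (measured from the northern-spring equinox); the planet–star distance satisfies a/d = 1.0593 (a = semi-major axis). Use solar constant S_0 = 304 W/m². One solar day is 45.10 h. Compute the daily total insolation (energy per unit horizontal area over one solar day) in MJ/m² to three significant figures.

Solar declination: sin δ = sin ε · sin L_s = sin 71.10° × sin 259.1° = -0.92902, so δ = -68.282°.
cos h₀ = −tan(-63.9°) tan(-68.282°) = -5.1248 ≤ −1 ⇒ polar day, h₀ = π.
Bracket: h₀ sin ϕ sin δ + cos ϕ cos δ sin h₀ = 3.1416×-0.89803×-0.92902 + 0.43994×0.37004×0.00000 = 2.620999 + 0.000000 = 2.620999.
Inverse-square distance factor (a/d)² = 1.0593² = 1.122116.
Q̄ = (S_0/π) × 1.122116 × [bracket] = (304/π) × 1.122116 × 2.620999 = 284.60 W/m².
Daily total = Q̄ × 45.10 h × 3600 s/h = 284.60 × 45.10 × 3600 / 10⁶ = 46.21 MJ/m².

46.2 MJ/m²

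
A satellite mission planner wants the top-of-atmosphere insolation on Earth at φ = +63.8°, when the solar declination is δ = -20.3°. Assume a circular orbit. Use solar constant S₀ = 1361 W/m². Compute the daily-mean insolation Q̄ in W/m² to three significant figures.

cos H₀ = −tan(+63.8°) tan(-20.300°) = 0.7518, H₀ = 0.7201 rad.
Bracket: H₀ sin φ sin δ + cos φ cos δ sin H₀ = 0.7201×0.89726×-0.34694 + 0.44151×0.93789×0.65944 = -0.224164 + 0.273066 = 0.048902.
Q̄ = (S₀/π) × [bracket] = (1361/π) × 0.048902 = 21.19 W/m².

Q̄ ≈ 21.2 W/m²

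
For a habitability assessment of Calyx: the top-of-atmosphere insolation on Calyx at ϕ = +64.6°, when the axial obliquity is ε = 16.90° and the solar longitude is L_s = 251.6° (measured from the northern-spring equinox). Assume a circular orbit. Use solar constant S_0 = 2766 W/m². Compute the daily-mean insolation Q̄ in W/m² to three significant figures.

Q̄ ≈ 87.0 W/m²

Solar declination: sin δ = sin ε · sin L_s = sin 16.90° × sin 251.6° = -0.27584, so δ = -16.012°.
cos h₀ = −tan(+64.6°) tan(-16.012°) = 0.6044, h₀ = 0.9218 rad.
Bracket: h₀ sin ϕ sin δ + cos ϕ cos δ sin h₀ = 0.9218×0.90334×-0.27584 + 0.42894×0.96120×0.79671 = -0.229692 + 0.328481 = 0.098789.
Q̄ = (S_0/π) × [bracket] = (2766/π) × 0.098789 = 86.98 W/m².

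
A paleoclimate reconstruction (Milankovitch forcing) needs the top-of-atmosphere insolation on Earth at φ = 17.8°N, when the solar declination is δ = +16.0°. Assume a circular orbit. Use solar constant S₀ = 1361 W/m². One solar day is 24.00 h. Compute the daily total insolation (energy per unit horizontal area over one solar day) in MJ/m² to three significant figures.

cos H₀ = −tan(+17.8°) tan(+16.000°) = -0.0921, H₀ = 1.6630 rad.
Bracket: H₀ sin φ sin δ + cos φ cos δ sin H₀ = 1.6630×0.30570×0.27564 + 0.95213×0.96126×0.99575 = 0.140130 + 0.911355 = 1.051485.
Q̄ = (S₀/π) × [bracket] = (1361/π) × 1.051485 = 455.52 W/m².
Daily total = Q̄ × 24.00 h × 3600 s/h = 455.52 × 24.00 × 3600 / 10⁶ = 39.36 MJ/m².

39.4 MJ/m²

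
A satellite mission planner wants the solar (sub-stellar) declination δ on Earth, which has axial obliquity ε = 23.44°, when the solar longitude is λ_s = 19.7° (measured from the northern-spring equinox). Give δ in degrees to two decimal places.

sin δ = sin ε · sin λ_s = sin 23.44° × sin 19.7° = 0.134093.
δ = arcsin(0.134093) = +7.71°.

δ = +7.71°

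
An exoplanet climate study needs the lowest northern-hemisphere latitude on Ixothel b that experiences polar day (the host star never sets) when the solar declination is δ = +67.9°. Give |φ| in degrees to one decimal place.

|φ| = 22.1°

Polar day requires cos H₀ = −tan φ tan δ ≤ −1, i.e. tan φ tan δ ≥ 1.
The boundary is |tan φ| · |tan δ| = 1, so |φ| = 90° − |δ| = 90° − 67.9° = 22.1° in the northern hemisphere.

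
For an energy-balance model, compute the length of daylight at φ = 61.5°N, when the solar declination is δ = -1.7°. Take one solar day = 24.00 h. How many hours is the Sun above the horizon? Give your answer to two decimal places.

cos H₀ = −tan φ · tan δ = −tan(+61.5°) × tan(-1.700°) = 0.0547, so H₀ = 1.5161 rad = 86.87°.
Daylight = 2H₀/(2π) × 24.00 h = (1.5161/π) × 24.00 = 11.58 h.

11.58 h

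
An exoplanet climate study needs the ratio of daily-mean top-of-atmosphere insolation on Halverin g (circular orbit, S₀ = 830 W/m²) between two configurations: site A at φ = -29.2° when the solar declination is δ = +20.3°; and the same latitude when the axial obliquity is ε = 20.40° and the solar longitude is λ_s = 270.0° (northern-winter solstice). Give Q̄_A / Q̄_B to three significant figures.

— Configuration A (φ=-29.2°):
cos H₀ = −tan(-29.2°) tan(+20.300°) = 0.2067, H₀ = 1.3626 rad.
Bracket: H₀ sin φ sin δ + cos φ cos δ sin H₀ = 1.3626×-0.48786×0.34694 + 0.87292×0.93789×0.97840 = -0.230631 + 0.801019 = 0.570388.
Q̄ = (S₀/π) × [bracket] = (830/π) × 0.570388 = 150.69 W/m².
— Configuration B (φ=-29.2°):
Solar declination: sin δ = sin ε · sin λ_s = sin 20.40° × sin 270.0° = -0.34857, so δ = -20.400°.
cos H₀ = −tan(-29.2°) tan(-20.400°) = -0.2078, H₀ = 1.7802 rad.
Bracket: H₀ sin φ sin δ + cos φ cos δ sin H₀ = 1.7802×-0.48786×-0.34857 + 0.87292×0.93728×0.97816 = 0.302729 + 0.800302 = 1.103031.
Q̄ = (S₀/π) × [bracket] = (830/π) × 1.103031 = 291.42 W/m².
Ratio Q̄_A / Q̄_B = 150.69 / 291.42 = 0.5171.

Q̄_A / Q̄_B ≈ 0.517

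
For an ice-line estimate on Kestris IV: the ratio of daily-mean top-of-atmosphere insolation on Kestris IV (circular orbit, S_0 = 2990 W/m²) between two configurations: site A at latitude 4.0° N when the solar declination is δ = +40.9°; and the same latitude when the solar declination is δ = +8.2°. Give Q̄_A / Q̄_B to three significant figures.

Q̄_A / Q̄_B ≈ 0.825

— Configuration A (ϕ=+4.0°):
cos h₀ = −tan(+4.0°) tan(+40.900°) = -0.0606, h₀ = 1.6314 rad.
Bracket: h₀ sin ϕ sin δ + cos ϕ cos δ sin h₀ = 1.6314×0.06976×0.65474 + 0.99756×0.75585×0.99816 = 0.074514 + 0.752618 = 0.827132.
Q̄ = (S_0/π) × [bracket] = (2990/π) × 0.827132 = 787.22 W/m².
— Configuration B (ϕ=+4.0°):
cos h₀ = −tan(+4.0°) tan(+8.200°) = -0.0101, h₀ = 1.5809 rad.
Bracket: h₀ sin ϕ sin δ + cos ϕ cos δ sin h₀ = 1.5809×0.06976×0.14263 + 0.99756×0.98978×0.99995 = 0.015730 + 0.987316 = 1.003046.
Q̄ = (S_0/π) × [bracket] = (2990/π) × 1.003046 = 954.65 W/m².
Ratio Q̄_A / Q̄_B = 787.22 / 954.65 = 0.8246.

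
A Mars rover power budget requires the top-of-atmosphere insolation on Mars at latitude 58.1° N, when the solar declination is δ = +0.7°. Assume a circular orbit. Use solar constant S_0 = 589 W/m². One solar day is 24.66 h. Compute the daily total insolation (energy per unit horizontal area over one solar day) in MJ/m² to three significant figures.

9.07 MJ/m²

cos h₀ = −tan(+58.1°) tan(+0.700°) = -0.0196, h₀ = 1.5904 rad.
Bracket: h₀ sin ϕ sin δ + cos ϕ cos δ sin h₀ = 1.5904×0.84897×0.01222 + 0.52844×0.99993×0.99981 = 0.016499 + 0.528303 = 0.544802.
Q̄ = (S_0/π) × [bracket] = (589/π) × 0.544802 = 102.14 W/m².
Daily total = Q̄ × 24.66 h × 3600 s/h = 102.14 × 24.66 × 3600 / 10⁶ = 9.068 MJ/m².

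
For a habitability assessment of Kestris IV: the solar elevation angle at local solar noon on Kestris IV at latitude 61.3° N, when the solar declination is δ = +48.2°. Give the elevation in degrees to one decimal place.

76.9°

At local noon the hour angle is zero, so the zenith angle equals |φ − δ| = |+61.3° − (+48.200°)| = 13.100°.
Elevation = 90° − 13.100° = 76.9°.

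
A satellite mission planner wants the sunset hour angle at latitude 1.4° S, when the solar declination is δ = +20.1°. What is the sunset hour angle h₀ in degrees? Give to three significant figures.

h₀ = 89.5°

cos h₀ = −tan ϕ · tan δ = −tan(-1.4°) × tan(+20.100°) = 0.0089, so h₀ = 1.5619 rad = 89.49°.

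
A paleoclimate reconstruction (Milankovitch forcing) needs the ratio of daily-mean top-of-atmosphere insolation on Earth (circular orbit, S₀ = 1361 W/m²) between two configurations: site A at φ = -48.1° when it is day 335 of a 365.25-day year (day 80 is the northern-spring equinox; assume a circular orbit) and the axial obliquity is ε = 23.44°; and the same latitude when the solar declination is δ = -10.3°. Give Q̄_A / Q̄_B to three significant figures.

— Configuration A (φ=-48.1°):
Solar longitude: λ_s = 360° × (335 − 80)/365.25 = 251.335°.
sin δ = sin 23.44° × sin 251.335° = -0.37687, so δ = -22.140°.
cos H₀ = −tan(-48.1°) tan(-22.140°) = -0.4535, H₀ = 2.0414 rad.
Bracket: H₀ sin φ sin δ + cos φ cos δ sin H₀ = 2.0414×-0.74431×-0.37687 + 0.66783×0.92627×0.89128 = 0.572629 + 0.551338 = 1.123967.
Q̄ = (S₀/π) × [bracket] = (1361/π) × 1.123967 = 486.92 W/m².
— Configuration B (φ=-48.1°):
cos H₀ = −tan(-48.1°) tan(-10.300°) = -0.2025, H₀ = 1.7747 rad.
Bracket: H₀ sin φ sin δ + cos φ cos δ sin H₀ = 1.7747×-0.74431×-0.17880 + 0.66783×0.98389×0.97927 = 0.236182 + 0.643450 = 0.879632.
Q̄ = (S₀/π) × [bracket] = (1361/π) × 0.879632 = 381.07 W/m².
Ratio Q̄_A / Q̄_B = 486.92 / 381.07 = 1.278.

Q̄_A / Q̄_B ≈ 1.28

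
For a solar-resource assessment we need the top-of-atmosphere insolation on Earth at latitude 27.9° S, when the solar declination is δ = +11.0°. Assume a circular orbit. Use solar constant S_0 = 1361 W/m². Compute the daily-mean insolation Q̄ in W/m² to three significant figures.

cos h₀ = −tan(-27.9°) tan(+11.000°) = 0.1029, h₀ = 1.4677 rad.
Bracket: h₀ sin ϕ sin δ + cos ϕ cos δ sin h₀ = 1.4677×-0.46793×0.19081 + 0.88377×0.98163×0.99469 = -0.131045 + 0.862929 = 0.731884.
Q̄ = (S_0/π) × [bracket] = (1361/π) × 0.731884 = 317.1 W/m².

Q̄ ≈ 317 W/m²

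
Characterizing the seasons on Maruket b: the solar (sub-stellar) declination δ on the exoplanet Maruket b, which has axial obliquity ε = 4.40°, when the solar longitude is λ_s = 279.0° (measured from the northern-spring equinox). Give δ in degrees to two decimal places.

δ = -4.35°

sin δ = sin ε · sin λ_s = sin 4.40° × sin 279.0° = -0.075774.
δ = arcsin(-0.075774) = -4.35°.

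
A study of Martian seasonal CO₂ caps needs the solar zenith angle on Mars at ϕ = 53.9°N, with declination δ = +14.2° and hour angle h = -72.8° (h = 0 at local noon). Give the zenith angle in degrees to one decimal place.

θ_z = 68.5°

cos θ_z = sin ϕ sin δ + cos ϕ cos δ cos h = 0.198206 + 0.168907 = 0.367113.
θ_z = arccos(0.367113) = 68.5°.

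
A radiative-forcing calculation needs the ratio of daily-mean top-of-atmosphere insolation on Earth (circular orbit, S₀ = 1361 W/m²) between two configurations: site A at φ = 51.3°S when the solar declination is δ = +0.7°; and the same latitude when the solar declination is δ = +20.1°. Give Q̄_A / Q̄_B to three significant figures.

— Configuration A (φ=-51.3°):
cos H₀ = −tan(-51.3°) tan(+0.700°) = 0.0153, H₀ = 1.5555 rad.
Bracket: H₀ sin φ sin δ + cos φ cos δ sin H₀ = 1.5555×-0.78043×0.01222 + 0.62524×0.99993×0.99988 = -0.014835 + 0.625121 = 0.610286.
Q̄ = (S₀/π) × [bracket] = (1361/π) × 0.610286 = 264.39 W/m².
— Configuration B (φ=-51.3°):
cos H₀ = −tan(-51.3°) tan(+20.100°) = 0.4568, H₀ = 1.0964 rad.
Bracket: H₀ sin φ sin δ + cos φ cos δ sin H₀ = 1.0964×-0.78043×0.34366 + 0.62524×0.93909×0.88958 = -0.294057 + 0.522323 = 0.228266.
Q̄ = (S₀/π) × [bracket] = (1361/π) × 0.228266 = 98.889 W/m².
Ratio Q̄_A / Q̄_B = 264.39 / 98.889 = 2.674.

Q̄_A / Q̄_B ≈ 2.67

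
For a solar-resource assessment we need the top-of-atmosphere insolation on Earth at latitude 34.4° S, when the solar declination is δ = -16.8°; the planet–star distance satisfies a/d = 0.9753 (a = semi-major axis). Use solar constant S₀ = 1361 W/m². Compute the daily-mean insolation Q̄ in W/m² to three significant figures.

Q̄ ≈ 438 W/m²

cos H₀ = −tan(-34.4°) tan(-16.800°) = -0.2067, H₀ = 1.7790 rad.
Bracket: H₀ sin φ sin δ + cos φ cos δ sin H₀ = 1.7790×-0.56497×-0.28903 + 0.82511×0.95732×0.97840 = 0.290499 + 0.772833 = 1.063332.
Inverse-square distance factor (a/d)² = 0.9753² = 0.951210.
Q̄ = (S₀/π) × 0.951210 × [bracket] = (1361/π) × 0.951210 × 1.063332 = 438.2 W/m².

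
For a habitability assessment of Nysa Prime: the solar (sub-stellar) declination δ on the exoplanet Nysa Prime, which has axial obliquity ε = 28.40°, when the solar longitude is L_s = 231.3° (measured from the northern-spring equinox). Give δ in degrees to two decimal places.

sin δ = sin ε · sin L_s = sin 28.40° × sin 231.3° = -0.371192.
δ = arcsin(-0.371192) = -21.79°.

δ = -21.79°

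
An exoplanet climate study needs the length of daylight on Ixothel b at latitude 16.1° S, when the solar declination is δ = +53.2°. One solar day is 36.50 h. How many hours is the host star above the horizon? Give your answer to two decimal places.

cos h₀ = −tan ϕ · tan δ = −tan(-16.1°) × tan(+53.200°) = 0.3858, so h₀ = 1.1747 rad = 67.30°.
Daylight = 2h₀/(2π) × 36.50 h = (1.1747/π) × 36.50 = 13.65 h.

13.65 h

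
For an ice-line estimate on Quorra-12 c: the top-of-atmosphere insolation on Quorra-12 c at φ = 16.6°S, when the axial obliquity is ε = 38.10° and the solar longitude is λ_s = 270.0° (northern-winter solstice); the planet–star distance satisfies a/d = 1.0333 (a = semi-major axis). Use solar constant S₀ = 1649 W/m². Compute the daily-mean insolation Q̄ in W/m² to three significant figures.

Q̄ ≈ 589 W/m²

Solar declination: sin δ = sin ε · sin λ_s = sin 38.10° × sin 270.0° = -0.61704, so δ = -38.100°.
cos H₀ = −tan(-16.6°) tan(-38.100°) = -0.2338, H₀ = 1.8067 rad.
Bracket: H₀ sin φ sin δ + cos φ cos δ sin H₀ = 1.8067×-0.28569×-0.61704 + 0.95832×0.78694×0.97230 = 0.318489 + 0.733251 = 1.051740.
Inverse-square distance factor (a/d)² = 1.0333² = 1.067709.
Q̄ = (S₀/π) × 1.067709 × [bracket] = (1649/π) × 1.067709 × 1.051740 = 589.4 W/m².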